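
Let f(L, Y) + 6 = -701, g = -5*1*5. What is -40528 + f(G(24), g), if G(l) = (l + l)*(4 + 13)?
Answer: -41235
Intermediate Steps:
g = -25 (g = -5*5 = -25)
G(l) = 34*l (G(l) = (2*l)*17 = 34*l)
f(L, Y) = -707 (f(L, Y) = -6 - 701 = -707)
-40528 + f(G(24), g) = -40528 - 707 = -41235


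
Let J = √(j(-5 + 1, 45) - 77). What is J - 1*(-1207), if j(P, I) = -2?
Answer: 1207 + I*√79 ≈ 1207.0 + 8.8882*I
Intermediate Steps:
J = I*√79 (J = √(-2 - 77) = √(-79) = I*√79 ≈ 8.8882*I)
J - 1*(-1207) = I*√79 - 1*(-1207) = I*√79 + 1207 = 1207 + I*√79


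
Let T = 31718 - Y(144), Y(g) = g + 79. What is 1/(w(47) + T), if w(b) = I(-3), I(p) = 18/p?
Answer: 1/31489 ≈ 3.1757e-5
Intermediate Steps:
Y(g) = 79 + g
w(b) = -6 (w(b) = 18/(-3) = 18*(-⅓) = -6)
T = 31495 (T = 31718 - (79 + 144) = 31718 - 1*223 = 31718 - 223 = 31495)
1/(w(47) + T) = 1/(-6 + 31495) = 1/31489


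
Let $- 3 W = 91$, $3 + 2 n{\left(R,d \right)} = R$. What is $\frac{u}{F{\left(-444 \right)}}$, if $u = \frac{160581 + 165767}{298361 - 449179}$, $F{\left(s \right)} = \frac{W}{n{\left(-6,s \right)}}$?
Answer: $- \frac{2202849}{6862219} \approx -0.32101$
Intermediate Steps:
$n{\left(R,d \right)} = - \frac{3}{2} + \frac{R}{2}$
$W = - \frac{91}{3}$ ($W = \left(- \frac{1}{3}\right) 91 = - \frac{91}{3} \approx -30.333$)
$F{\left(s \right)} = \frac{182}{27}$ ($F{\left(s \right)} = - \frac{91}{3 \left(- \frac{3}{2} + \frac{1}{2} \left(-6\right)\right)} = - \frac{91}{3 \left(- \frac{3}{2} - 3\right)} = - \frac{91}{3 \left(- \frac{9}{2}\right)} = \left(- \frac{91}{3}\right) \left(- \frac{2}{9}\right) = \frac{182}{27}$)
$u = - \frac{163174}{75409}$ ($u = \frac{326348}{-150818} = 326348 \left(- \frac{1}{150818}\right) = - \frac{163174}{75409} \approx -2.1639$)
$\frac{u}{F{\left(-444 \right)}} = - \frac{163174}{75409 \cdot \frac{182}{27}} = \left(- \frac{163174}{75409}\right) \frac{27}{182} = - \frac{2202849}{6862219}$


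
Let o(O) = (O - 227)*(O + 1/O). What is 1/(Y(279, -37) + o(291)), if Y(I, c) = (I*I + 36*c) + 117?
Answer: 291/27717814 ≈ 1.0499e-5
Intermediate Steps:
Y(I, c) = 117 + I² + 36*c (Y(I, c) = (I² + 36*c) + 117 = 117 + I² + 36*c)
o(O) = (-227 + O)*(O + 1/O)
1/(Y(279, -37) + o(291)) = 1/((117 + 279² + 36*(-37)) + (1 + 291² - 227*291 - 227/291)) = 1/((117 + 77841 - 1332) + (1 + 84681 - 66057 - 227*1/291)) = 1/(76626 + (1 + 84681 - 66057 - 227/291)) = 1/(76626 + 5419648/291) = 1/(27717814/291) = 291/27717814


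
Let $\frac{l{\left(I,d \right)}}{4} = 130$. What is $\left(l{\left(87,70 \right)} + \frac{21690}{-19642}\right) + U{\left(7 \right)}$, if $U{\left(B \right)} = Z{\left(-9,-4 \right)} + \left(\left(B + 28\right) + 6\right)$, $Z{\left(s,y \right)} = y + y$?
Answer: $\frac{5420168}{9821} \approx 551.9$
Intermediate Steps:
$l{\left(I,d \right)} = 520$ ($l{\left(I,d \right)} = 4 \cdot 130 = 520$)
$Z{\left(s,y \right)} = 2 y$
$U{\left(B \right)} = 26 + B$ ($U{\left(B \right)} = 2 \left(-4\right) + \left(\left(B + 28\right) + 6\right) = -8 + \left(\left(28 + B\right) + 6\right) = -8 + \left(34 + B\right) = 26 + B$)
$\left(l{\left(87,70 \right)} + \frac{21690}{-19642}\right) + U{\left(7 \right)} = \left(520 + \frac{21690}{-19642}\right) + \left(26 + 7\right) = \left(520 + 21690 \left(- \frac{1}{19642}\right)\right) + 33 = \left(520 - \frac{10845}{9821}\right) + 33 = \frac{5096075}{9821} + 33 = \frac{5420168}{9821}$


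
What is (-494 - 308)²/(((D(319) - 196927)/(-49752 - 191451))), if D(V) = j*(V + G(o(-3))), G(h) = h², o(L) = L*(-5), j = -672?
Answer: 155142734412/562495 ≈ 2.7581e+5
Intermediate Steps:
o(L) = -5*L
D(V) = -151200 - 672*V (D(V) = -672*(V + (-5*(-3))²) = -672*(V + 15²) = -672*(V + 225) = -672*(225 + V) = -151200 - 672*V)
(-494 - 308)²/(((D(319) - 196927)/(-49752 - 191451))) = (-494 - 308)²/((((-151200 - 672*319) - 196927)/(-49752 - 191451))) = (-802)²/((((-151200 - 214368) - 196927)/(-241203))) = 643204/(((-365568 - 196927)*(-1/241203))) = 643204/((-562495*(-1/241203))) = 643204/(562495/241203) = 643204*(241203/562495) = 155142734412/562495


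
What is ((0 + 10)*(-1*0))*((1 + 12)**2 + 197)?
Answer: 0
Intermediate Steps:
((0 + 10)*(-1*0))*((1 + 12)**2 + 197) = (10*0)*(13**2 + 197) = 0*(169 + 197) = 0*366 = 0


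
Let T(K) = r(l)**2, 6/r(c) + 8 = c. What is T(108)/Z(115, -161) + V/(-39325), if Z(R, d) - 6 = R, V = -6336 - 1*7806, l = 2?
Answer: 14467/39325 ≈ 0.36788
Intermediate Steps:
r(c) = 6/(-8 + c)
V = -14142 (V = -6336 - 7806 = -14142)
Z(R, d) = 6 + R
T(K) = 1 (T(K) = (6/(-8 + 2))**2 = (6/(-6))**2 = (6*(-1/6))**2 = (-1)**2 = 1)
T(108)/Z(115, -161) + V/(-39325) = 1/(6 + 115) - 14142/(-39325) = 1/121 - 14142*(-1/39325) = 1*(1/121) + 14142/39325 = 1/121 + 14142/39325 = 14467/39325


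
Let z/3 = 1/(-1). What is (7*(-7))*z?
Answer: 147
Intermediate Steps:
z = -3 (z = 3/(-1) = 3*(-1) = -3)
(7*(-7))*z = (7*(-7))*(-3) = -49*(-3) = 147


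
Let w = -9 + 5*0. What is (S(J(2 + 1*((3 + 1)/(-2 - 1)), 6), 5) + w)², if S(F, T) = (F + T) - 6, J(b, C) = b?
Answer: 784/9 ≈ 87.111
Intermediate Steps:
w = -9 (w = -9 + 0 = -9)
S(F, T) = -6 + F + T
(S(J(2 + 1*((3 + 1)/(-2 - 1)), 6), 5) + w)² = ((-6 + (2 + 1*((3 + 1)/(-2 - 1))) + 5) - 9)² = ((-6 + (2 + 1*(4/(-3))) + 5) - 9)² = ((-6 + (2 + 1*(4*(-⅓))) + 5) - 9)² = ((-6 + (2 + 1*(-4/3)) + 5) - 9)² = ((-6 + (2 - 4/3) + 5) - 9)² = ((-6 + ⅔ + 5) - 9)² = (-⅓ - 9)² = (-28/3)² = 784/9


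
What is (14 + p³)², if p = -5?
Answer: 12321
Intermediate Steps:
(14 + p³)² = (14 + (-5)³)² = (14 - 125)² = (-111)² = 12321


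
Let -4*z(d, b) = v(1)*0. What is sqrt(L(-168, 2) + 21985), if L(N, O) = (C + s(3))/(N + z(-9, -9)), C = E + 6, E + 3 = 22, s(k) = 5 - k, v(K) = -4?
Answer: sqrt(17236114)/28 ≈ 148.27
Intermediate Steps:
E = 19 (E = -3 + 22 = 19)
C = 25 (C = 19 + 6 = 25)
z(d, b) = 0 (z(d, b) = -(-1)*0 = -1/4*0 = 0)
L(N, O) = 27/N (L(N, O) = (25 + (5 - 1*3))/(N + 0) = (25 + (5 - 3))/N = (25 + 2)/N = 27/N)
sqrt(L(-168, 2) + 21985) = sqrt(27/(-168) + 21985) = sqrt(27*(-1/168) + 21985) = sqrt(-9/56 + 21985) = sqrt(1231151/56) = sqrt(17236114)/28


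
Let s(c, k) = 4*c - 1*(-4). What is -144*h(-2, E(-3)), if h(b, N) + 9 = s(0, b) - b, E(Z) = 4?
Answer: 432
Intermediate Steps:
s(c, k) = 4 + 4*c (s(c, k) = 4*c + 4 = 4 + 4*c)
h(b, N) = -5 - b (h(b, N) = -9 + ((4 + 4*0) - b) = -9 + ((4 + 0) - b) = -9 + (4 - b) = -5 - b)
-144*h(-2, E(-3)) = -144*(-5 - 1*(-2)) = -144*(-5 + 2) = -144*(-3) = 432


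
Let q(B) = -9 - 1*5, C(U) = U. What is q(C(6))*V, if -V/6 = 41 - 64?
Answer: -1932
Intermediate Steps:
q(B) = -14 (q(B) = -9 - 5 = -14)
V = 138 (V = -6*(41 - 64) = -6*(-23) = 138)
q(C(6))*V = -14*138 = -1932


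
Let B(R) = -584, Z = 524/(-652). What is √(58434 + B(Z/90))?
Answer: 5*√2314 ≈ 240.52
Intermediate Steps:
Z = -131/163 (Z = 524*(-1/652) = -131/163 ≈ -0.80368)
√(58434 + B(Z/90)) = √(58434 - 584) = √57850 = 5*√2314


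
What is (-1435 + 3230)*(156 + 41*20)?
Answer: 1751920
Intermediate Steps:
(-1435 + 3230)*(156 + 41*20) = 1795*(156 + 820) = 1795*976 = 1751920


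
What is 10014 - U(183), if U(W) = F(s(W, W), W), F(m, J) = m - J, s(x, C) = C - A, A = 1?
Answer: 10015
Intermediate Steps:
s(x, C) = -1 + C (s(x, C) = C - 1*1 = C - 1 = -1 + C)
U(W) = -1 (U(W) = (-1 + W) - W = -1)
10014 - U(183) = 10014 - 1*(-1) = 10014 + 1 = 10015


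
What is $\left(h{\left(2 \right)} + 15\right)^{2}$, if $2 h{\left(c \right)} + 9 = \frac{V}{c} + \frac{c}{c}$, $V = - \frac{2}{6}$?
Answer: $\frac{17161}{144} \approx 119.17$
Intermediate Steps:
$V = - \frac{1}{3}$ ($V = \left(-2\right) \frac{1}{6} = - \frac{1}{3} \approx -0.33333$)
$h{\left(c \right)} = -4 - \frac{1}{6 c}$ ($h{\left(c \right)} = - \frac{9}{2} + \frac{- \frac{1}{3 c} + \frac{c}{c}}{2} = - \frac{9}{2} + \frac{- \frac{1}{3 c} + 1}{2} = - \frac{9}{2} + \frac{1 - \frac{1}{3 c}}{2} = - \frac{9}{2} + \left(\frac{1}{2} - \frac{1}{6 c}\right) = -4 - \frac{1}{6 c}$)
$\left(h{\left(2 \right)} + 15\right)^{2} = \left(\left(-4 - \frac{1}{6 \cdot 2}\right) + 15\right)^{2} = \left(\left(-4 - \frac{1}{12}\right) + 15\right)^{2} = \left(- \frac{49}{12} + 15\right)^{2} = \left(\frac{131}{12}\right)^{2} = \frac{17161}{144}$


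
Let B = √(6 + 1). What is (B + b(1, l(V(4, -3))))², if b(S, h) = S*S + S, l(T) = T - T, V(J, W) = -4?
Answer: (2 + √7)² ≈ 21.583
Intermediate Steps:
l(T) = 0
b(S, h) = S + S² (b(S, h) = S² + S = S + S²)
B = √7 ≈ 2.6458
(B + b(1, l(V(4, -3))))² = (√7 + 1*(1 + 1))² = (√7 + 1*2)² = (√7 + 2)² = (2 + √7)²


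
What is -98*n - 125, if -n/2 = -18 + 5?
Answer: -2673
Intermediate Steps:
n = 26 (n = -2*(-18 + 5) = -2*(-13) = 26)
-98*n - 125 = -98*26 - 125 = -2548 - 125 = -2673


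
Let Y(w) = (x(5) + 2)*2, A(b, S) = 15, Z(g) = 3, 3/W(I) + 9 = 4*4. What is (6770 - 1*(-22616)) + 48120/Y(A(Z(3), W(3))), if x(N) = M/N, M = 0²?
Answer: 41416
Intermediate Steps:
W(I) = 3/7 (W(I) = 3/(-9 + 4*4) = 3/(-9 + 16) = 3/7)
M = 0
x(N) = 0 (x(N) = 0/N = 0)
Y(w) = 4 (Y(w) = (0 + 2)*2 = 2*2 = 4)
(6770 - 1*(-22616)) + 48120/Y(A(Z(3), W(3))) = (6770 - 1*(-22616)) + 48120/4 = (6770 + 22616) + 48120*(¼) = 29386 + 12030 = 41416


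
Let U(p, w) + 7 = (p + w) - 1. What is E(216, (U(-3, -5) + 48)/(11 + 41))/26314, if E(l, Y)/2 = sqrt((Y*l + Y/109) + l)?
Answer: 4*sqrt(43788134)/18643469 ≈ 0.0014197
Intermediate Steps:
U(p, w) = -8 + p + w (U(p, w) = -7 + ((p + w) - 1) = -7 + (-1 + p + w) = -8 + p + w)
E(l, Y) = 2*sqrt(l + Y/109 + Y*l) (E(l, Y) = 2*sqrt((Y*l + Y/109) + l) = 2*sqrt((Y/109 + Y*l) + l) = 2*sqrt(l + Y/109 + Y*l))
E(216, (U(-3, -5) + 48)/(11 + 41))/26314 = (2*sqrt(109*(((-8 - 3 - 5) + 48)/(11 + 41)) + 11881*216 + 11881*(((-8 - 3 - 5) + 48)/(11 + 41))*216)/109)/26314 = (2*sqrt(109*((-16 + 48)/52) + 2566296 + 11881*((-16 + 48)/52)*216)/109)*(1/26314) = (2*sqrt(109*(32*(1/52)) + 2566296 + 11881*(32*(1/52))*216)/109)*(1/26314) = (2*sqrt(109*(8/13) + 2566296 + 11881*(8/13)*216)/109)*(1/26314) = (2*sqrt(872/13 + 2566296 + 20530368/13)/109)*(1/26314) = (2*sqrt(53893088/13)/109)*(1/26314) = (2*(4*sqrt(43788134)/13)/109)*(1/26314) = (8*sqrt(43788134)/1417)*(1/26314) = 4*sqrt(43788134)/18643469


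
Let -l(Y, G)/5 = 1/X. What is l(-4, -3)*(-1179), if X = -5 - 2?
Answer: -5895/7 ≈ -842.14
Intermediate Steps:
X = -7
l(Y, G) = 5/7 (l(Y, G) = -5/(-7) = -5*(-⅐) = 5/7)
l(-4, -3)*(-1179) = (5/7)*(-1179) = -5895/7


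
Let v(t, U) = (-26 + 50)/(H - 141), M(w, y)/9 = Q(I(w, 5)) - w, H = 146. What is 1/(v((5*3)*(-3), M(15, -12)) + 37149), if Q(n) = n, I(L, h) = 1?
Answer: 5/185769 ≈ 2.6915e-5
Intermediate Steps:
M(w, y) = 9 - 9*w (M(w, y) = 9*(1 - w) = 9 - 9*w)
v(t, U) = 24/5 (v(t, U) = (-26 + 50)/(146 - 141) = 24/5)
1/(v((5*3)*(-3), M(15, -12)) + 37149) = 1/(24/5 + 37149) = 1/(185769/5) = 5/185769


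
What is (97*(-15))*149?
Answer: -216795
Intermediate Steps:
(97*(-15))*149 = -1455*149 = -216795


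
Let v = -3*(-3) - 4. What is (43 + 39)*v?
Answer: 410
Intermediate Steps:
v = 5 (v = 9 - 4 = 5)
(43 + 39)*v = (43 + 39)*5 = 82*5 = 410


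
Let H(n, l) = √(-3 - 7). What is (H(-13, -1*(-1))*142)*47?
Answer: 6674*I*√10 ≈ 21105.0*I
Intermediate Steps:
H(n, l) = I*√10 (H(n, l) = √(-10) = I*√10)
(H(-13, -1*(-1))*142)*47 = ((I*√10)*142)*47 = (142*I*√10)*47 = 6674*I*√10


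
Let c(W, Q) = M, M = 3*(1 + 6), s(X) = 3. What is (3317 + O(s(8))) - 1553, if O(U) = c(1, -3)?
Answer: 1785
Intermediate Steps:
M = 21 (M = 3*7 = 21)
c(W, Q) = 21
O(U) = 21
(3317 + O(s(8))) - 1553 = (3317 + 21) - 1553 = 3338 - 1553 = 1785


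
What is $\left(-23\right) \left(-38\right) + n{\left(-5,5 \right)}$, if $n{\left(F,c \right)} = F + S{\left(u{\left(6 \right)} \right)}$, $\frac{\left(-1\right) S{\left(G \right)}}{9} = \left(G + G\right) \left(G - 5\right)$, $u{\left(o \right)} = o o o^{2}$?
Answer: $-30115579$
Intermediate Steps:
$u{\left(o \right)} = o^{4}$ ($u{\left(o \right)} = o^{2} o^{2} = o^{4}$)
$S{\left(G \right)} = - 18 G \left(-5 + G\right)$ ($S{\left(G \right)} = - 9 \left(G + G\right) \left(G - 5\right) = - 9 \cdot 2 G \left(-5 + G\right) = - 18 G \left(-5 + G\right)$)
$n{\left(F,c \right)} = -30116448 + F$ ($n{\left(F,c \right)} = F + 18 \cdot 6^{4} \left(5 - 6^{4}\right) = F + 18 \cdot 1296 \left(5 - 1296\right) = F + 18 \cdot 1296 \left(-1291\right) = F - 30116448 = -30116448 + F$)
$\left(-23\right) \left(-38\right) + n{\left(-5,5 \right)} = \left(-23\right) \left(-38\right) - 30116453 = 874 - 30116453 = -30115579$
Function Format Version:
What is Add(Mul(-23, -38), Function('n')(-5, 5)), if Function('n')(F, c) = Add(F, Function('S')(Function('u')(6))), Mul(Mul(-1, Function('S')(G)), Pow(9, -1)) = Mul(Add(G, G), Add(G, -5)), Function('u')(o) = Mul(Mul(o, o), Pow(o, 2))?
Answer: -30115579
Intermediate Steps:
Function('u')(o) = Pow(o, 4) (Function('u')(o) = Mul(Pow(o, 2), Pow(o, 2)) = Pow(o, 4))
Function('S')(G) = Mul(-18, G, Add(-5, G)) (Function('S')(G) = Mul(-9, Mul(Add(G, G), Add(G, -5))) = Mul(-9, Mul(Mul(2, G), Add(-5, G))) = Mul(-9, Mul(2, G, Add(-5, G))) = Mul(-18, G, Add(-5, G)))
Function('n')(F, c) = Add(-30116448, F) (Function('n')(F, c) = Add(F, Mul(18, Pow(6, 4), Add(5, Mul(-1, Pow(6, 4))))) = Add(F, Mul(18, 1296, Add(5, Mul(-1, 1296)))) = Add(F, Mul(18, 1296, Add(5, -1296))) = Add(F, Mul(18, 1296, -1291)) = Add(F, -30116448) = Add(-30116448, F))
Add(Mul(-23, -38), Function('n')(-5, 5)) = Add(Mul(-23, -38), Add(-30116448, -5)) = Add(874, -30116453) = -30115579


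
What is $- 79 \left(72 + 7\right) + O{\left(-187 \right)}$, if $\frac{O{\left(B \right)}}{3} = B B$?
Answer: $98666$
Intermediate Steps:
$O{\left(B \right)} = 3 B^{2}$ ($O{\left(B \right)} = 3 B B = 3 B^{2}$)
$- 79 \left(72 + 7\right) + O{\left(-187 \right)} = - 79 \left(72 + 7\right) + 3 \left(-187\right)^{2} = \left(-79\right) 79 + 3 \cdot 34969 = -6241 + 104907 = 98666$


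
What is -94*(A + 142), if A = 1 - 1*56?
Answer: -8178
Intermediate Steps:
A = -55 (A = 1 - 56 = -55)
-94*(A + 142) = -94*(-55 + 142) = -94*87 = -8178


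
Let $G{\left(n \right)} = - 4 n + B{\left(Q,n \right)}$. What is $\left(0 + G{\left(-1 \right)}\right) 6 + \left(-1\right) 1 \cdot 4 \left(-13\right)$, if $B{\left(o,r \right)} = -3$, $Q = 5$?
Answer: $58$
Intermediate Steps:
$G{\left(n \right)} = -3 - 4 n$ ($G{\left(n \right)} = - 4 n - 3 = -3 - 4 n$)
$\left(0 + G{\left(-1 \right)}\right) 6 + \left(-1\right) 1 \cdot 4 \left(-13\right) = \left(0 - -1\right) 6 + \left(-1\right) 1 \cdot 4 \left(-13\right) = \left(0 + \left(-3 + 4\right)\right) 6 + \left(-1\right) 4 \left(-13\right) = \left(0 + 1\right) 6 - -52 = 1 \cdot 6 + 52 = 6 + 52 = 58$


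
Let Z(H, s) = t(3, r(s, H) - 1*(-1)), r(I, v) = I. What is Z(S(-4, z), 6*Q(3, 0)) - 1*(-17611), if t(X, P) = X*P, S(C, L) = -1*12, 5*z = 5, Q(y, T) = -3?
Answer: 17560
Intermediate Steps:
z = 1 (z = (⅕)*5 = 1)
S(C, L) = -12
t(X, P) = P*X
Z(H, s) = 3 + 3*s (Z(H, s) = (s - 1*(-1))*3 = (s + 1)*3 = (1 + s)*3 = 3 + 3*s)
Z(S(-4, z), 6*Q(3, 0)) - 1*(-17611) = (3 + 3*(6*(-3))) - 1*(-17611) = (3 + 3*(-18)) + 17611 = (3 - 54) + 17611 = -51 + 17611 = 17560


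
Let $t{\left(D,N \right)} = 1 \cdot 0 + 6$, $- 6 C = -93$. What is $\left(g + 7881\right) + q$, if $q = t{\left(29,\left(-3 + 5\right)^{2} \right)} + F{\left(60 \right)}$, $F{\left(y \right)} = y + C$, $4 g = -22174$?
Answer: $2419$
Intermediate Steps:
$C = \frac{31}{2}$ ($C = \left(- \frac{1}{6}\right) \left(-93\right) = \frac{31}{2} \approx 15.5$)
$g = - \frac{11087}{2}$ ($g = \frac{1}{4} \left(-22174\right) = - \frac{11087}{2} \approx -5543.5$)
$F{\left(y \right)} = \frac{31}{2} + y$ ($F{\left(y \right)} = y + \frac{31}{2} = \frac{31}{2} + y$)
$t{\left(D,N \right)} = 6$ ($t{\left(D,N \right)} = 0 + 6 = 6$)
$q = \frac{163}{2}$ ($q = 6 + \left(\frac{31}{2} + 60\right) = 6 + \frac{151}{2} = \frac{163}{2} \approx 81.5$)
$\left(g + 7881\right) + q = \left(- \frac{11087}{2} + 7881\right) + \frac{163}{2} = \frac{4675}{2} + \frac{163}{2} = 2419$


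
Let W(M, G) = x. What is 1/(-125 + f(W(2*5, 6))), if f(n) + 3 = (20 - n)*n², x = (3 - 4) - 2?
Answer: 1/79 ≈ 0.012658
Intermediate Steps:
x = -3 (x = -1 - 2 = -3)
W(M, G) = -3
f(n) = -3 + n²*(20 - n) (f(n) = -3 + (20 - n)*n² = -3 + n²*(20 - n))
1/(-125 + f(W(2*5, 6))) = 1/(-125 + (-3 - 1*(-3)³ + 20*(-3)²)) = 1/(-125 + (-3 - 1*(-27) + 20*9)) = 1/(-125 + (-3 + 27 + 180)) = 1/(-125 + 204) = 1/79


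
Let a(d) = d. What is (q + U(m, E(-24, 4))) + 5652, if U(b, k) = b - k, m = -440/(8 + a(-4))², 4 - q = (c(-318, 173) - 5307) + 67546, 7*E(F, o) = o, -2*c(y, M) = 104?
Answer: -791827/14 ≈ -56559.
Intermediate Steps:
c(y, M) = -52 (c(y, M) = -½*104 = -52)
E(F, o) = o/7
q = -62183 (q = 4 - ((-52 - 5307) + 67546) = 4 - (-5359 + 67546) = 4 - 1*62187 = 4 - 62187 = -62183)
m = -55/2 (m = -440/(8 - 4)² = -440/(4²) = -440/16 = -440*1/16 = -55/2 ≈ -27.500)
(q + U(m, E(-24, 4))) + 5652 = (-62183 + (-55/2 - 4/7)) + 5652 = (-62183 - 393/14) + 5652 = -870955/14 + 5652 = -791827/14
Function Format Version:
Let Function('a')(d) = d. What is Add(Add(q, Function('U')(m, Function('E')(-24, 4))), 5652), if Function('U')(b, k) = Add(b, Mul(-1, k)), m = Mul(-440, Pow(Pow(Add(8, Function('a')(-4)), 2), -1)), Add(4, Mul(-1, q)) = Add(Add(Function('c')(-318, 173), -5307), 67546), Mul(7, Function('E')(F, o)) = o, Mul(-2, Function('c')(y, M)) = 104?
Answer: Rational(-791827, 14) ≈ -56559.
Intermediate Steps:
Function('c')(y, M) = -52 (Function('c')(y, M) = Mul(Rational(-1, 2), 104) = -52)
Function('E')(F, o) = Mul(Rational(1, 7), o)
q = -62183 (q = Add(4, Mul(-1, Add(Add(-52, -5307), 67546))) = Add(4, Mul(-1, Add(-5359, 67546))) = Add(4, Mul(-1, 62187)) = Add(4, -62187) = -62183)
m = Rational(-55, 2) (m = Mul(-440, Pow(Pow(Add(8, -4), 2), -1)) = Mul(-440, Pow(Pow(4, 2), -1)) = Mul(-440, Pow(16, -1)) = Mul(-440, Rational(1, 16)) = Rational(-55, 2) ≈ -27.500)
Add(Add(q, Function('U')(m, Function('E')(-24, 4))), 5652) = Add(Add(-62183, Add(Rational(-55, 2), Mul(-1, Mul(Rational(1, 7), 4)))), 5652) = Add(Add(-62183, Add(Rational(-55, 2), Mul(-1, Rational(4, 7)))), 5652) = Add(Add(-62183, Add(Rational(-55, 2), Rational(-4, 7))), 5652) = Add(Add(-62183, Rational(-393, 14)), 5652) = Add(Rational(-870955, 14), 5652) = Rational(-791827, 14)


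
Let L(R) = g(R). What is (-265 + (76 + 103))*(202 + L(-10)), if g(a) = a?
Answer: -16512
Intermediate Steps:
L(R) = R
(-265 + (76 + 103))*(202 + L(-10)) = (-265 + (76 + 103))*(202 - 10) = (-265 + 179)*192 = -86*192 = -16512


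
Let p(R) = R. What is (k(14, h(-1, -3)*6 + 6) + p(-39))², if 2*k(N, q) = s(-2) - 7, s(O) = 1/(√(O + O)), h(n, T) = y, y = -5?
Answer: (170 + I)²/16 ≈ 1806.2 + 21.25*I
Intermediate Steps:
h(n, T) = -5
s(O) = √2/(2*√O) (s(O) = 1/(√(2*O)) = 1/(√2*√O) = √2/(2*√O))
k(N, q) = -7/2 - I/4 (k(N, q) = (√2/(2*√(-2)) - 7)/2 = (√2*(-I*√2/2)/2 - 7)/2 = (-I/2 - 7)/2 = (-7 - I/2)/2 = -7/2 - I/4)
(k(14, h(-1, -3)*6 + 6) + p(-39))² = ((-7/2 - I/4) - 39)² = (-85/2 - I/4)²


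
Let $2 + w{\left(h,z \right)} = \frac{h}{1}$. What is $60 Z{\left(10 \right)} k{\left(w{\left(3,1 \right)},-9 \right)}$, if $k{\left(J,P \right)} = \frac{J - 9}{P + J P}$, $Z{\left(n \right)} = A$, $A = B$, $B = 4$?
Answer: $\frac{320}{3} \approx 106.67$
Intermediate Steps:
$w{\left(h,z \right)} = -2 + h$ ($w{\left(h,z \right)} = -2 + \frac{h}{1} = -2 + h 1 = -2 + h$)
$A = 4$
$Z{\left(n \right)} = 4$
$k{\left(J,P \right)} = \frac{-9 + J}{P + J P}$
$60 Z{\left(10 \right)} k{\left(w{\left(3,1 \right)},-9 \right)} = 60 \cdot 4 \frac{-9 + \left(-2 + 3\right)}{\left(-9\right) \left(1 + \left(-2 + 3\right)\right)} = 240 \left(- \frac{-9 + 1}{9 \left(1 + 1\right)}\right) = 240 \left(\left(- \frac{1}{9}\right) \frac{1}{2} \left(-8\right)\right) = 240 \cdot \frac{4}{9} = \frac{320}{3}$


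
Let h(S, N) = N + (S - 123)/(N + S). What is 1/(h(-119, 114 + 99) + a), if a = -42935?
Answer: -47/2008055 ≈ -2.3406e-5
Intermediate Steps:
h(S, N) = N + (-123 + S)/(N + S)
1/(h(-119, 114 + 99) + a) = 1/((-123 - 119 + (114 + 99)² + (114 + 99)*(-119))/((114 + 99) - 119) - 42935) = 1/((-123 - 119 + 213² + 213*(-119))/(213 - 119) - 42935) = 1/((-123 - 119 + 45369 - 25347)/94 - 42935) = 1/((1/94)*19780 - 42935) = 1/(9890/47 - 42935) = 1/(-2008055/47) = -47/2008055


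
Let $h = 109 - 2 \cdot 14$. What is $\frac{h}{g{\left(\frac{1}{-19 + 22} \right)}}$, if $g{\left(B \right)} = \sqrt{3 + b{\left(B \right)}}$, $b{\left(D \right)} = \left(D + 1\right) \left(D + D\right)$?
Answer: $\frac{243 \sqrt{35}}{35} \approx 41.075$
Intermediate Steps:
$b{\left(D \right)} = 2 D \left(1 + D\right)$ ($b{\left(D \right)} = \left(1 + D\right) 2 D = 2 D \left(1 + D\right)$)
$g{\left(B \right)} = \sqrt{3 + 2 B \left(1 + B\right)}$
$h = 81$ ($h = 109 - 28 = 81$)
$\frac{h}{g{\left(\frac{1}{-19 + 22} \right)}} = \frac{81}{\sqrt{3 + \frac{2 \left(1 + \frac{1}{-19 + 22}\right)}{-19 + 22}}} = \frac{81}{\sqrt{3 + \frac{2 \left(1 + \frac{1}{3}\right)}{3}}} = \frac{81}{\sqrt{3 + 2 \cdot \frac{1}{3} \left(1 + \frac{1}{3}\right)}} = \frac{81}{\sqrt{3 + 2 \cdot \frac{1}{3} \cdot \frac{4}{3}}} = \frac{81}{\sqrt{3 + \frac{8}{9}}} = \frac{81}{\sqrt{\frac{35}{9}}} = \frac{81}{\frac{1}{3} \sqrt{35}} = 81 \frac{3 \sqrt{35}}{35} = \frac{243 \sqrt{35}}{35}$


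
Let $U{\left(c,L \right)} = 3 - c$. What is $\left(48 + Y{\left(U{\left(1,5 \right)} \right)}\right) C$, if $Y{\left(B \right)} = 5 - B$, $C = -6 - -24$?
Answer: $918$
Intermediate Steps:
$C = 18$ ($C = -6 + 24 = 18$)
$\left(48 + Y{\left(U{\left(1,5 \right)} \right)}\right) C = \left(48 + \left(5 - \left(3 - 1\right)\right)\right) 18 = \left(48 + \left(5 - 2\right)\right) 18 = \left(48 + 3\right) 18 = 51 \cdot 18 = 918$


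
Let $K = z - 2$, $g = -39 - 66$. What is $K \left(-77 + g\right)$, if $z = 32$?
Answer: $-5460$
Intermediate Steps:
$g = -105$
$K = 30$ ($K = 32 - 2 = 30$)
$K \left(-77 + g\right) = 30 \left(-77 - 105\right) = 30 \left(-182\right) = -5460$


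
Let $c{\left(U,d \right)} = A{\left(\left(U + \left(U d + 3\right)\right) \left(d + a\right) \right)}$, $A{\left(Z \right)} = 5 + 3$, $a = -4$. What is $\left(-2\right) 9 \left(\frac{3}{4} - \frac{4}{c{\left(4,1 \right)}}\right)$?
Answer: $- \frac{9}{2} \approx -4.5$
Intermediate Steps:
$A{\left(Z \right)} = 8$
$c{\left(U,d \right)} = 8$
$\left(-2\right) 9 \left(\frac{3}{4} - \frac{4}{c{\left(4,1 \right)}}\right) = \left(-2\right) 9 \left(\frac{3}{4} - \frac{4}{8}\right) = - 18 \left(3 \cdot \frac{1}{4} - \frac{1}{2}\right) = - 18 \left(\frac{3}{4} - \frac{1}{2}\right) = \left(-18\right) \frac{1}{4} = - \frac{9}{2}$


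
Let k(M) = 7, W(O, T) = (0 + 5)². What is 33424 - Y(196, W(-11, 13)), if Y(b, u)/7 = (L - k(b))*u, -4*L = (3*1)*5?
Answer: 141221/4 ≈ 35305.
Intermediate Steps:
W(O, T) = 25 (W(O, T) = 5² = 25)
L = -15/4 (L = -3*1*5/4 = -3*5/4 = -¼*15 = -15/4 ≈ -3.7500)
Y(b, u) = -301*u/4 (Y(b, u) = 7*((-15/4 - 1*7)*u) = 7*((-15/4 - 7)*u) = 7*(-43*u/4) = -301*u/4)
33424 - Y(196, W(-11, 13)) = 33424 - (-301)*25/4 = 33424 - 1*(-7525/4) = 33424 + 7525/4 = 141221/4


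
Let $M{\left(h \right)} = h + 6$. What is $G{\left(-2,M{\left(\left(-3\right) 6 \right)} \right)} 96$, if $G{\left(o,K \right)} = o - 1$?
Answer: $-288$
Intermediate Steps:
$M{\left(h \right)} = 6 + h$
$G{\left(o,K \right)} = -1 + o$
$G{\left(-2,M{\left(\left(-3\right) 6 \right)} \right)} 96 = \left(-1 - 2\right) 96 = \left(-3\right) 96 = -288$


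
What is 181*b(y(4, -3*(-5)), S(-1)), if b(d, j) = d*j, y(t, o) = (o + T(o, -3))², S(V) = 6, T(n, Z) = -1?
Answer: 212856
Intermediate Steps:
y(t, o) = (-1 + o)² (y(t, o) = (o - 1)² = (-1 + o)²)
181*b(y(4, -3*(-5)), S(-1)) = 181*((-1 - 3*(-5))²*6) = 181*((-1 + 15)²*6) = 181*(14²*6) = 181*(196*6) = 181*1176 = 212856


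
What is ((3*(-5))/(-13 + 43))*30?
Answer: -15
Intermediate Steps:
((3*(-5))/(-13 + 43))*30 = (-15/30)*30 = ((1/30)*(-15))*30 = -½*30 = -15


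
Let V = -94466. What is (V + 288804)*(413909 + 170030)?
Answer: 113481537382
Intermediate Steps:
(V + 288804)*(413909 + 170030) = (-94466 + 288804)*(413909 + 170030) = 194338*583939 = 113481537382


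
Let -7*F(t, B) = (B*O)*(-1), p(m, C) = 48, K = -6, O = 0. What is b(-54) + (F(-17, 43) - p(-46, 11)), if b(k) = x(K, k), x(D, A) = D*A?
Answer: 276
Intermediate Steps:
F(t, B) = 0 (F(t, B) = -B*0*(-1)/7 = -0*(-1) = -⅐*0 = 0)
x(D, A) = A*D
b(k) = -6*k (b(k) = k*(-6) = -6*k)
b(-54) + (F(-17, 43) - p(-46, 11)) = -6*(-54) + (0 - 1*48) = 324 + (0 - 48) = 324 - 48 = 276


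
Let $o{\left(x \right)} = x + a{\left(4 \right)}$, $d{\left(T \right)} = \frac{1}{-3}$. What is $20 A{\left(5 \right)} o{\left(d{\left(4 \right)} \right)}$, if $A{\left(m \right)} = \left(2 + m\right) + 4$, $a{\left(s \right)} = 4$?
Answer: $\frac{2420}{3} \approx 806.67$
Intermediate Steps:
$d{\left(T \right)} = - \frac{1}{3}$
$A{\left(m \right)} = 6 + m$
$o{\left(x \right)} = 4 + x$ ($o{\left(x \right)} = x + 4 = 4 + x$)
$20 A{\left(5 \right)} o{\left(d{\left(4 \right)} \right)} = 20 \left(6 + 5\right) \left(4 - \frac{1}{3}\right) = 20 \cdot 11 \cdot \frac{11}{3} = 220 \cdot \frac{11}{3} = \frac{2420}{3}$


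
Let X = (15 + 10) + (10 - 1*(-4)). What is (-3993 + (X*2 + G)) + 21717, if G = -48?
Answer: 17754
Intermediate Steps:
X = 39 (X = 25 + (10 + 4) = 25 + 14 = 39)
(-3993 + (X*2 + G)) + 21717 = (-3993 + (39*2 - 48)) + 21717 = (-3993 + (78 - 48)) + 21717 = (-3993 + 30) + 21717 = -3963 + 21717 = 17754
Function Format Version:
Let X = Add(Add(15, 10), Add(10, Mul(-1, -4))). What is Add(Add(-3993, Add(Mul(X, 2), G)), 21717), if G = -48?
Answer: 17754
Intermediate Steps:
X = 39 (X = Add(25, Add(10, 4)) = Add(25, 14) = 39)
Add(Add(-3993, Add(Mul(X, 2), G)), 21717) = Add(Add(-3993, Add(Mul(39, 2), -48)), 21717) = Add(Add(-3993, Add(78, -48)), 21717) = Add(Add(-3993, 30), 21717) = Add(-3963, 21717) = 17754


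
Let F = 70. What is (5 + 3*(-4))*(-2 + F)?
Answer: -476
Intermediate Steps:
(5 + 3*(-4))*(-2 + F) = (5 + 3*(-4))*(-2 + 70) = (5 - 12)*68 = -7*68 = -476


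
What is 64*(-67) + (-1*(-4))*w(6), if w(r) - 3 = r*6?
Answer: -4132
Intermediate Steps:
w(r) = 3 + 6*r (w(r) = 3 + r*6 = 3 + 6*r)
64*(-67) + (-1*(-4))*w(6) = 64*(-67) + (-1*(-4))*(3 + 6*6) = -4288 + 4*(3 + 36) = -4288 + 4*39 = -4288 + 156 = -4132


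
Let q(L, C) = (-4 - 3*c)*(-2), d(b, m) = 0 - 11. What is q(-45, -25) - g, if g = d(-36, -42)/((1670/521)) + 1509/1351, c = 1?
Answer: 36808931/2256170 ≈ 16.315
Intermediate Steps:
d(b, m) = -11
q(L, C) = 14 (q(L, C) = (-4 - 3*1)*(-2) = (-4 - 3)*(-2) = -7*(-2) = 14)
g = -5222551/2256170 (g = -11/(1670/521) + 1509/1351 = -11/(1670*(1/521)) + 1509*(1/1351) = -11/1670/521 + 1509/1351 = -11*521/1670 + 1509/1351 = -5731/1670 + 1509/1351 = -5222551/2256170 ≈ -2.3148)
q(-45, -25) - g = 14 - 1*(-5222551/2256170) = 14 + 5222551/2256170 = 36808931/2256170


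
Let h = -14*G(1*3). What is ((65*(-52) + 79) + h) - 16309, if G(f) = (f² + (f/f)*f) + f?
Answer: -19820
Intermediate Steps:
G(f) = f² + 2*f (G(f) = (f² + 1*f) + f = (f² + f) + f = (f + f²) + f = f² + 2*f)
h = -210 (h = -14*1*3*(2 + 1*3) = -42*(2 + 3) = -42*5 = -14*15 = -210)
((65*(-52) + 79) + h) - 16309 = ((65*(-52) + 79) - 210) - 16309 = ((-3380 + 79) - 210) - 16309 = (-3301 - 210) - 16309 = -3511 - 16309 = -19820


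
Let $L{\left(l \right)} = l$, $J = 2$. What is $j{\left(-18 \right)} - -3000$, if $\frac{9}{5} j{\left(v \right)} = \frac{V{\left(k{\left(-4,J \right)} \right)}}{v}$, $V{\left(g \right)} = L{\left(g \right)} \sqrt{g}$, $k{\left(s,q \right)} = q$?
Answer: $3000 - \frac{5 \sqrt{2}}{81} \approx 2999.9$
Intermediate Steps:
$V{\left(g \right)} = g^{\frac{3}{2}}$ ($V{\left(g \right)} = g \sqrt{g} = g^{\frac{3}{2}}$)
$j{\left(v \right)} = \frac{10 \sqrt{2}}{9 v}$ ($j{\left(v \right)} = \frac{5 \frac{2^{\frac{3}{2}}}{v}}{9} = \frac{5 \frac{2 \sqrt{2}}{v}}{9} = \frac{10 \sqrt{2}}{9 v}$)
$j{\left(-18 \right)} - -3000 = \frac{10 \sqrt{2}}{9 \left(-18\right)} - -3000 = \frac{10}{9} \sqrt{2} \left(- \frac{1}{18}\right) + 3000 = - \frac{5 \sqrt{2}}{81} + 3000 = 3000 - \frac{5 \sqrt{2}}{81}$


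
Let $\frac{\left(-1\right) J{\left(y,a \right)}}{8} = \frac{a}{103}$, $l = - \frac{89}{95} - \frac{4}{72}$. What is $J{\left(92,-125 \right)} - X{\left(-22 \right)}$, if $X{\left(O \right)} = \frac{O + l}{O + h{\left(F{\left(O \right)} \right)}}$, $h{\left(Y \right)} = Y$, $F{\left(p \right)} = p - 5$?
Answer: $\frac{79740349}{8630370} \approx 9.2395$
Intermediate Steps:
$F{\left(p \right)} = -5 + p$
$l = - \frac{1697}{1710}$ ($l = \left(-89\right) \frac{1}{95} - \frac{1}{18} = - \frac{89}{95} - \frac{1}{18} = - \frac{1697}{1710} \approx -0.9924$)
$J{\left(y,a \right)} = - \frac{8 a}{103}$ ($J{\left(y,a \right)} = - 8 \frac{a}{103} = - \frac{8 a}{103}$)
$X{\left(O \right)} = \frac{- \frac{1697}{1710} + O}{-5 + 2 O}$ ($X{\left(O \right)} = \frac{O - \frac{1697}{1710}}{O + \left(-5 + O\right)} = \frac{- \frac{1697}{1710} + O}{-5 + 2 O}$)
$J{\left(92,-125 \right)} - X{\left(-22 \right)} = \left(- \frac{8}{103}\right) \left(-125\right) - \frac{-1697 + 1710 \left(-22\right)}{1710 \left(-5 + 2 \left(-22\right)\right)} = \frac{1000}{103} - \frac{-1697 - 37620}{1710 \left(-5 - 44\right)} = \frac{1000}{103} - \frac{1}{1710} \frac{1}{-49} \left(-39317\right) = \frac{1000}{103} - \frac{1}{1710} \left(- \frac{1}{49}\right) \left(-39317\right) = \frac{1000}{103} - \frac{39317}{83790} = \frac{79740349}{8630370}$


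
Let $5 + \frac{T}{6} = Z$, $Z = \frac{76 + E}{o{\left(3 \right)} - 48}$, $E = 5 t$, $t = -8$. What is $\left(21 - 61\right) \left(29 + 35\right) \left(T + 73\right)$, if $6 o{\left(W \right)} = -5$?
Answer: $- \frac{28935680}{293} \approx -98757.0$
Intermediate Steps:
$o{\left(W \right)} = - \frac{5}{6}$ ($o{\left(W \right)} = \frac{1}{6} \left(-5\right) = - \frac{5}{6}$)
$E = -40$ ($E = 5 \left(-8\right) = -40$)
$Z = - \frac{216}{293}$ ($Z = \frac{76 - 40}{- \frac{5}{6} - 48} = \frac{36}{- \frac{293}{6}} = 36 \left(- \frac{6}{293}\right) = - \frac{216}{293} \approx -0.7372$)
$T = - \frac{10086}{293}$ ($T = -30 + 6 \left(- \frac{216}{293}\right) = -30 - \frac{1296}{293} = - \frac{10086}{293} \approx -34.423$)
$\left(21 - 61\right) \left(29 + 35\right) \left(T + 73\right) = \left(21 - 61\right) \left(29 + 35\right) \left(- \frac{10086}{293} + 73\right) = \left(-40\right) 64 \cdot \frac{11303}{293} = \left(-2560\right) \frac{11303}{293} = - \frac{28935680}{293}$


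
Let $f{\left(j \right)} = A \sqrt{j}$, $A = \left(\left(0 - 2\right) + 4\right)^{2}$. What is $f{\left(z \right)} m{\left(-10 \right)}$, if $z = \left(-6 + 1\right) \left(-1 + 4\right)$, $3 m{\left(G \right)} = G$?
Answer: $- \frac{40 i \sqrt{15}}{3} \approx - 51.64 i$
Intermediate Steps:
$m{\left(G \right)} = \frac{G}{3}$
$A = 4$ ($A = \left(\left(0 - 2\right) + 4\right)^{2} = \left(-2 + 4\right)^{2} = 2^{2} = 4$)
$z = -15$ ($z = \left(-5\right) 3 = -15$)
$f{\left(j \right)} = 4 \sqrt{j}$
$f{\left(z \right)} m{\left(-10 \right)} = 4 \sqrt{-15} \cdot \frac{1}{3} \left(-10\right) = 4 i \sqrt{15} \left(- \frac{10}{3}\right) = - \frac{40 i \sqrt{15}}{3}$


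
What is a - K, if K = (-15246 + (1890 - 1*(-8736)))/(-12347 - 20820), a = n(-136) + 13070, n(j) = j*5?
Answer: 410934510/33167 ≈ 12390.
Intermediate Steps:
n(j) = 5*j
a = 12390 (a = 5*(-136) + 13070 = -680 + 13070 = 12390)
K = 4620/33167 (K = (-15246 + (1890 + 8736))/(-33167) = (-15246 + 10626)*(-1/33167) = -4620*(-1/33167) = 4620/33167 ≈ 0.13930)
a - K = 12390 - 1*4620/33167 = 12390 - 4620/33167 = 410934510/33167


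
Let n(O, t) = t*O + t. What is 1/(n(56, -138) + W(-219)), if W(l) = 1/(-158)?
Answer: -158/1242829 ≈ -0.00012713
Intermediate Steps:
n(O, t) = t + O*t (n(O, t) = O*t + t = t + O*t)
W(l) = -1/158
1/(n(56, -138) + W(-219)) = 1/(-138*(1 + 56) - 1/158) = 1/(-138*57 - 1/158) = 1/(-7866 - 1/158) = 1/(-1242829/158) = -158/1242829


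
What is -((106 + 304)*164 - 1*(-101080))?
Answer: -168320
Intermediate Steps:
-((106 + 304)*164 - 1*(-101080)) = -(410*164 + 101080) = -(67240 + 101080) = -1*168320 = -168320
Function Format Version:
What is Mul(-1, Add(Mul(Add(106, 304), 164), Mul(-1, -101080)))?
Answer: -168320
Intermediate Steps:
Mul(-1, Add(Mul(Add(106, 304), 164), Mul(-1, -101080))) = Mul(-1, Add(Mul(410, 164), 101080)) = Mul(-1, Add(67240, 101080)) = Mul(-1, 168320) = -168320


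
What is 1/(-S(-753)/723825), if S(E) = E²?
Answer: -80425/63001 ≈ -1.2766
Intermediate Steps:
1/(-S(-753)/723825) = 1/(-(-753)²/723825) = 1/(-567009/723825) = 1/(-1*63001/80425) = 1/(-63001/80425) = -80425/63001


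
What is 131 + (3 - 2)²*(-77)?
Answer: 54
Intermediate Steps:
131 + (3 - 2)²*(-77) = 131 + 1²*(-77) = 131 + 1*(-77) = 131 - 77 = 54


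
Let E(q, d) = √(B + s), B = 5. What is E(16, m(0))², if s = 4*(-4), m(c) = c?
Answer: -11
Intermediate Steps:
s = -16
E(q, d) = I*√11 (E(q, d) = √(5 - 16) = √(-11) = I*√11)
E(16, m(0))² = (I*√11)² = -11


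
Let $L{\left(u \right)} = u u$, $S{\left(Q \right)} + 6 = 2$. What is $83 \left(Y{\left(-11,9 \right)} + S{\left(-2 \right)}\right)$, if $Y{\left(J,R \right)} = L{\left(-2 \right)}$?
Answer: $0$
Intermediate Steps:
$S{\left(Q \right)} = -4$ ($S{\left(Q \right)} = -6 + 2 = -4$)
$L{\left(u \right)} = u^{2}$
$Y{\left(J,R \right)} = 4$ ($Y{\left(J,R \right)} = \left(-2\right)^{2} = 4$)
$83 \left(Y{\left(-11,9 \right)} + S{\left(-2 \right)}\right) = 83 \left(4 - 4\right) = 83 \cdot 0 = 0$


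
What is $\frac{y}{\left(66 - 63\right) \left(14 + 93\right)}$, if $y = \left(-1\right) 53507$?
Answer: $- \frac{53507}{321} \approx -166.69$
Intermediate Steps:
$y = -53507$
$\frac{y}{\left(66 - 63\right) \left(14 + 93\right)} = - \frac{53507}{\left(66 - 63\right) \left(14 + 93\right)} = - \frac{53507}{3 \cdot 107} = - \frac{53507}{321}$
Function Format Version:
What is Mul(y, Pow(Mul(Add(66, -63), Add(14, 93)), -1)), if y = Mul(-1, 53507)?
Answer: Rational(-53507, 321) ≈ -166.69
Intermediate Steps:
y = -53507
Mul(y, Pow(Mul(Add(66, -63), Add(14, 93)), -1)) = Mul(-53507, Pow(Mul(Add(66, -63), Add(14, 93)), -1)) = Mul(-53507, Pow(Mul(3, 107), -1)) = Mul(-53507, Pow(321, -1)) = Mul(-53507, Rational(1, 321)) = Rational(-53507, 321)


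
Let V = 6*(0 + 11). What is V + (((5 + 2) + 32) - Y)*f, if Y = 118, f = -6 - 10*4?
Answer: 3700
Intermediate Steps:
V = 66 (V = 6*11 = 66)
f = -46 (f = -6 - 40 = -46)
V + (((5 + 2) + 32) - Y)*f = 66 + (((5 + 2) + 32) - 1*118)*(-46) = 66 + ((7 + 32) - 118)*(-46) = 66 + (39 - 118)*(-46) = 66 - 79*(-46) = 66 + 3634 = 3700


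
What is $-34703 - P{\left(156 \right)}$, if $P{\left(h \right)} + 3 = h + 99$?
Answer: $-34955$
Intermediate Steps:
$P{\left(h \right)} = 96 + h$ ($P{\left(h \right)} = -3 + \left(h + 99\right) = -3 + \left(99 + h\right) = 96 + h$)
$-34703 - P{\left(156 \right)} = -34703 - \left(96 + 156\right) = -34703 - 252 = -34955$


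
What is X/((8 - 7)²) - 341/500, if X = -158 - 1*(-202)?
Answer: 21659/500 ≈ 43.318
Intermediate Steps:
X = 44 (X = -158 + 202 = 44)
X/((8 - 7)²) - 341/500 = 44/((8 - 7)²) - 341/500 = 44/(1²) - 341*1/500 = 44/1 - 341/500 = 44*1 - 341/500 = 44 - 341/500 = 21659/500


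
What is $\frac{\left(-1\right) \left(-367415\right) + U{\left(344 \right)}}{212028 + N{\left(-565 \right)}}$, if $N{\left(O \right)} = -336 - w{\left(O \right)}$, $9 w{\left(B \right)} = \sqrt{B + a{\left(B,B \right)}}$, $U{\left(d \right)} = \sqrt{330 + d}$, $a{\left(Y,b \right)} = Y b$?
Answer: $\frac{525007009215}{302491117777} + \frac{3 \sqrt{53694210}}{604982235554} + \frac{1102245 \sqrt{79665}}{604982235554} + \frac{1428921 \sqrt{674}}{302491117777} \approx 1.7362$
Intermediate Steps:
$w{\left(B \right)} = \frac{\sqrt{B + B^{2}}}{9}$ ($w{\left(B \right)} = \frac{\sqrt{B + B B}}{9} = \frac{\sqrt{B + B^{2}}}{9}$)
$N{\left(O \right)} = -336 - \frac{\sqrt{O \left(1 + O\right)}}{9}$
$\frac{\left(-1\right) \left(-367415\right) + U{\left(344 \right)}}{212028 + N{\left(-565 \right)}} = \frac{\left(-1\right) \left(-367415\right) + \sqrt{330 + 344}}{212028 - \left(336 + \frac{\sqrt{- 565 \left(1 - 565\right)}}{9}\right)} = \frac{367415 + \sqrt{674}}{212028 - \left(336 + \frac{\sqrt{\left(-565\right) \left(-564\right)}}{9}\right)} = \frac{367415 + \sqrt{674}}{212028 - \left(336 + \frac{\sqrt{318660}}{9}\right)} = \frac{367415 + \sqrt{674}}{212028 - \left(336 + \frac{2 \sqrt{79665}}{9}\right)} = \frac{367415 + \sqrt{674}}{211692 - \frac{2 \sqrt{79665}}{9}}$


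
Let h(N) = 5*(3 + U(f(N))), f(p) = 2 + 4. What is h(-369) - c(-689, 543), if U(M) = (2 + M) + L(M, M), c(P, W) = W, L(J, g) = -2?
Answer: -498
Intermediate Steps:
f(p) = 6
U(M) = M (U(M) = (2 + M) - 2 = M)
h(N) = 45 (h(N) = 5*(3 + 6) = 5*9 = 45)
h(-369) - c(-689, 543) = 45 - 1*543 = 45 - 543 = -498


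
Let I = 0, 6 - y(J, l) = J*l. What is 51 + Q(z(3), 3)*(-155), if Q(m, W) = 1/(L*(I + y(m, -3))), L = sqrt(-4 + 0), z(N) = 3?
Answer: 51 + 31*I/6 ≈ 51.0 + 5.1667*I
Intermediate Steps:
y(J, l) = 6 - J*l
L = 2*I (L = sqrt(-4) = 2*I ≈ 2.0*I)
Q(m, W) = -I/(2*(6 + 3*m)) (Q(m, W) = 1/((2*I)*(0 + (6 - 1*m*(-3)))) = 1/((2*I)*(0 + (6 + 3*m))) = 1/((2*I)*(6 + 3*m)) = 1/(2*I*(6 + 3*m)) = -I/(2*(6 + 3*m)))
51 + Q(z(3), 3)*(-155) = 51 + (I/(6*(-2 - 1*3)))*(-155) = 51 + (I/(6*(-2 - 3)))*(-155) = 51 + ((1/6)*I/(-5))*(-155) = 51 + ((1/6)*I*(-1/5))*(-155) = 51 - I/30*(-155) = 51 + 31*I/6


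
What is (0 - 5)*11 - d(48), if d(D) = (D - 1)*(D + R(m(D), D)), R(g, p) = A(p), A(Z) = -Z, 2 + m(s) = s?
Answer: -55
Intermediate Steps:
m(s) = -2 + s
R(g, p) = -p
d(D) = 0 (d(D) = (D - 1)*(D - D) = (-1 + D)*0 = 0)
(0 - 5)*11 - d(48) = (0 - 5)*11 - 1*0 = -5*11 + 0 = -55 + 0 = -55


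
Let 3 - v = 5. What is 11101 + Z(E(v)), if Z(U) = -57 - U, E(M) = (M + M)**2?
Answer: 11028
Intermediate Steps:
v = -2 (v = 3 - 1*5 = 3 - 5 = -2)
E(M) = 4*M**2 (E(M) = (2*M)**2 = 4*M**2)
11101 + Z(E(v)) = 11101 + (-57 - 4*(-2)**2) = 11101 + (-57 - 4*4) = 11101 + (-57 - 1*16) = 11101 + (-57 - 16) = 11101 - 73 = 11028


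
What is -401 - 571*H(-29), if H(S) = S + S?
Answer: 32717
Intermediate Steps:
H(S) = 2*S
-401 - 571*H(-29) = -401 - 1142*(-29) = -401 - 571*(-58) = -401 + 33118 = 32717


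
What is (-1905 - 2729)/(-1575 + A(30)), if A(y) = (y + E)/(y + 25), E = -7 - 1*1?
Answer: 23170/7873 ≈ 2.9430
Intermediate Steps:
E = -8 (E = -7 - 1 = -8)
A(y) = (-8 + y)/(25 + y) (A(y) = (y - 8)/(y + 25) = (-8 + y)/(25 + y))
(-1905 - 2729)/(-1575 + A(30)) = (-1905 - 2729)/(-1575 + (-8 + 30)/(25 + 30)) = -4634/(-1575 + 22/55) = -4634/(-1575 + (1/55)*22) = -4634/(-1575 + 2/5) = -4634/(-7873/5) = -4634*(-5/7873) = 23170/7873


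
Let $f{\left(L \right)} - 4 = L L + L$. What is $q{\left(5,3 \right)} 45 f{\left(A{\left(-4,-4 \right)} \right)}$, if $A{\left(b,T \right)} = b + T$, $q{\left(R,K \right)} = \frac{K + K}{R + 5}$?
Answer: $1620$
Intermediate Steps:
$q{\left(R,K \right)} = \frac{2 K}{5 + R}$
$A{\left(b,T \right)} = T + b$
$f{\left(L \right)} = 4 + L + L^{2}$ ($f{\left(L \right)} = 4 + \left(L L + L\right) = 4 + \left(L^{2} + L\right) = 4 + \left(L + L^{2}\right) = 4 + L + L^{2}$)
$q{\left(5,3 \right)} 45 f{\left(A{\left(-4,-4 \right)} \right)} = 2 \cdot 3 \frac{1}{5 + 5} \cdot 45 \left(4 - 8 + \left(-4 - 4\right)^{2}\right) = 2 \cdot 3 \cdot \frac{1}{10} \cdot 45 \left(4 - 8 + \left(-8\right)^{2}\right) = 2 \cdot 3 \cdot \frac{1}{10} \cdot 45 \left(4 - 8 + 64\right) = \frac{3}{5} \cdot 45 \cdot 60 = 27 \cdot 60 = 1620$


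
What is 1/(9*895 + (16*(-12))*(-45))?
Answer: 1/16695 ≈ 5.9898e-5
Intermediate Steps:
1/(9*895 + (16*(-12))*(-45)) = 1/(8055 - 192*(-45)) = 1/(8055 + 8640) = 1/16695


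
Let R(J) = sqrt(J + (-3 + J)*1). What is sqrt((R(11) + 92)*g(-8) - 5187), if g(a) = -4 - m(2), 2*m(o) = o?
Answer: sqrt(-5647 - 5*sqrt(19)) ≈ 75.291*I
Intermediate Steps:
m(o) = o/2
R(J) = sqrt(-3 + 2*J) (R(J) = sqrt(J + (-3 + J)) = sqrt(-3 + 2*J))
g(a) = -5 (g(a) = -4 - 2/2 = -4 - 1*1 = -4 - 1 = -5)
sqrt((R(11) + 92)*g(-8) - 5187) = sqrt((sqrt(-3 + 2*11) + 92)*(-5) - 5187) = sqrt((sqrt(-3 + 22) + 92)*(-5) - 5187) = sqrt((sqrt(19) + 92)*(-5) - 5187) = sqrt((92 + sqrt(19))*(-5) - 5187) = sqrt((-460 - 5*sqrt(19)) - 5187) = sqrt(-5647 - 5*sqrt(19))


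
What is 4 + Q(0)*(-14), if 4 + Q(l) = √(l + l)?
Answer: 60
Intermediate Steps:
Q(l) = -4 + √2*√l (Q(l) = -4 + √(l + l) = -4 + √(2*l) = -4 + √2*√l)
4 + Q(0)*(-14) = 4 + (-4 + √2*√0)*(-14) = 4 + (-4 + √2*0)*(-14) = 4 + (-4 + 0)*(-14) = 4 - 4*(-14) = 4 + 56 = 60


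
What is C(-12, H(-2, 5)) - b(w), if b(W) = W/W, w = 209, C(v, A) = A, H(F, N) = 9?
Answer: 8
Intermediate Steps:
b(W) = 1
C(-12, H(-2, 5)) - b(w) = 9 - 1*1 = 9 - 1 = 8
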